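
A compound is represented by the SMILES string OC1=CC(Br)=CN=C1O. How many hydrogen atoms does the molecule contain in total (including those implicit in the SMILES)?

Walk through each heavy atom and fill implicit hydrogens from standard valence (C 4, N 3, O 2, S 2, halogen 1):
  atom 1: O, bond orders sum to 1 (valence 2) → 1 H
  atom 2: C, bond orders sum to 4 (valence 4) → 0 H
  atom 3: C, bond orders sum to 3 (valence 4) → 1 H
  atom 4: C, bond orders sum to 4 (valence 4) → 0 H
  atom 5: Br (halogen, monovalent) → 0 H
  atom 6: C, bond orders sum to 3 (valence 4) → 1 H
  atom 7: N, bond orders sum to 3 (valence 3) → 0 H
  atom 8: C, bond orders sum to 4 (valence 4) → 0 H
  atom 9: O, bond orders sum to 1 (valence 2) → 1 H
Total hydrogens: 4.

4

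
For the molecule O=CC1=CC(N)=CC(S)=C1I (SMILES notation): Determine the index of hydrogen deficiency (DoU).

Molecular formula: C7H6INOS.
DoU = (2C + 2 + N − H − X) / 2, where X is the halogen count and O/S are ignored.
    = (2·7 + 2 + 1 − 6 − 1) / 2 = 10 / 2 = 5.

5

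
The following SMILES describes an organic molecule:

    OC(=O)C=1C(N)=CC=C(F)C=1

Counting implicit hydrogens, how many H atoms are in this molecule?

6

Walk through each heavy atom and fill implicit hydrogens from standard valence (C 4, N 3, O 2, S 2, halogen 1):
  atom 1: O, bond orders sum to 1 (valence 2) → 1 H
  atom 2: C, bond orders sum to 4 (valence 4) → 0 H
  atom 3: O, bond orders sum to 2 (valence 2) → 0 H
  atom 4: C, bond orders sum to 4 (valence 4) → 0 H
  atom 5: C, bond orders sum to 4 (valence 4) → 0 H
  atom 6: N, bond orders sum to 1 (valence 3) → 2 H
  atom 7: C, bond orders sum to 3 (valence 4) → 1 H
  atom 8: C, bond orders sum to 3 (valence 4) → 1 H
  atom 9: C, bond orders sum to 4 (valence 4) → 0 H
  atom 10: F (halogen, monovalent) → 0 H
  atom 11: C, bond orders sum to 3 (valence 4) → 1 H
Total hydrogens: 6.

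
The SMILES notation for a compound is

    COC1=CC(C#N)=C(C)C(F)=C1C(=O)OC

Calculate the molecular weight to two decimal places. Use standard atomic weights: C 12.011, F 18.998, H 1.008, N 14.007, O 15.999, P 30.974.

223.20 g/mol

First, the molecular formula is C11H10FNO3 (counting implicit H from valence).
  C: 11 × 12.011 = 132.121
  F: 1 × 18.998 = 18.998
  H: 10 × 1.008 = 10.080
  N: 1 × 14.007 = 14.007
  O: 3 × 15.999 = 47.997
Sum: 11×12.011 + 1×18.998 + 10×1.008 + 1×14.007 + 3×15.999 = 223.203 → 223.20 g/mol.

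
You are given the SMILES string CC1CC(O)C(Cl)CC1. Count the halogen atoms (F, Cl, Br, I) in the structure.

1

Halogen atoms appear at heavy-atom position 7 (1×Cl).
Other groups present: 1 hydroxyl.
Halogen count: 1.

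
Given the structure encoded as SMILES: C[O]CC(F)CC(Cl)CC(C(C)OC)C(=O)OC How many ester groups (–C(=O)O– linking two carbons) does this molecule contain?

The ester motif appears at heavy-atom position 15 in the SMILES.
Other groups present: 2 ether.
Ester count: 1.

1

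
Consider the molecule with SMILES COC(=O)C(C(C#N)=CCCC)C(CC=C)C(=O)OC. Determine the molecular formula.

C15H21NO4

Walk through each heavy atom and fill implicit hydrogens from standard valence (C 4, N 3, O 2, S 2, halogen 1):
  atom 1: C, bond orders sum to 1 (valence 4) → 3 H
  atom 2: O, bond orders sum to 2 (valence 2) → 0 H
  atom 3: C, bond orders sum to 4 (valence 4) → 0 H
  atom 4: O, bond orders sum to 2 (valence 2) → 0 H
  atom 5: C, bond orders sum to 3 (valence 4) → 1 H
  atom 6: C, bond orders sum to 4 (valence 4) → 0 H
  atom 7: C, bond orders sum to 4 (valence 4) → 0 H
  atom 8: N, bond orders sum to 3 (valence 3) → 0 H
  atom 9: C, bond orders sum to 3 (valence 4) → 1 H
  atom 10: C, bond orders sum to 2 (valence 4) → 2 H
  atom 11: C, bond orders sum to 2 (valence 4) → 2 H
  atom 12: C, bond orders sum to 1 (valence 4) → 3 H
  atom 13: C, bond orders sum to 3 (valence 4) → 1 H
  atom 14: C, bond orders sum to 2 (valence 4) → 2 H
  atom 15: C, bond orders sum to 3 (valence 4) → 1 H
  atom 16: C, bond orders sum to 2 (valence 4) → 2 H
  atom 17: C, bond orders sum to 4 (valence 4) → 0 H
  atom 18: O, bond orders sum to 2 (valence 2) → 0 H
  atom 19: O, bond orders sum to 2 (valence 2) → 0 H
  atom 20: C, bond orders sum to 1 (valence 4) → 3 H
Totals → C:15, H:21, N:1, O:4.
In Hill order: C15H21NO4.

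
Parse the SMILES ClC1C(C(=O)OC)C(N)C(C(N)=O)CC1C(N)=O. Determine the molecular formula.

C10H16ClN3O4

Walk through each heavy atom and fill implicit hydrogens from standard valence (C 4, N 3, O 2, S 2, halogen 1):
  atom 1: Cl (halogen, monovalent) → 0 H
  atom 2: C, bond orders sum to 3 (valence 4) → 1 H
  atom 3: C, bond orders sum to 3 (valence 4) → 1 H
  atom 4: C, bond orders sum to 4 (valence 4) → 0 H
  atom 5: O, bond orders sum to 2 (valence 2) → 0 H
  atom 6: O, bond orders sum to 2 (valence 2) → 0 H
  atom 7: C, bond orders sum to 1 (valence 4) → 3 H
  atom 8: C, bond orders sum to 3 (valence 4) → 1 H
  atom 9: N, bond orders sum to 1 (valence 3) → 2 H
  atom 10: C, bond orders sum to 3 (valence 4) → 1 H
  atom 11: C, bond orders sum to 4 (valence 4) → 0 H
  atom 12: N, bond orders sum to 1 (valence 3) → 2 H
  atom 13: O, bond orders sum to 2 (valence 2) → 0 H
  atom 14: C, bond orders sum to 2 (valence 4) → 2 H
  atom 15: C, bond orders sum to 3 (valence 4) → 1 H
  atom 16: C, bond orders sum to 4 (valence 4) → 0 H
  atom 17: N, bond orders sum to 1 (valence 3) → 2 H
  atom 18: O, bond orders sum to 2 (valence 2) → 0 H
Totals → C:10, H:16, Cl:1, N:3, O:4.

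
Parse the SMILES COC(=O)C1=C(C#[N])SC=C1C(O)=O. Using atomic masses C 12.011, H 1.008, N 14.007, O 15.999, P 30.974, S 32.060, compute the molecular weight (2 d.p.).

First, the molecular formula is C8H5NO4S (counting implicit H from valence).
  C: 8 × 12.011 = 96.088
  H: 5 × 1.008 = 5.040
  N: 1 × 14.007 = 14.007
  O: 4 × 15.999 = 63.996
  S: 1 × 32.060 = 32.060
Sum: 8×12.011 + 5×1.008 + 1×14.007 + 4×15.999 + 1×32.060 = 211.191 → 211.19 g/mol.

211.19 g/mol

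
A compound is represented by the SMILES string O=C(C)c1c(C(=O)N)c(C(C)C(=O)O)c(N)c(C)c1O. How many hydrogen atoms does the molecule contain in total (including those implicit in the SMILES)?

Walk through each heavy atom and fill implicit hydrogens from standard valence (C 4, N 3, O 2, S 2, halogen 1); for lowercase aromatic atoms, an aromatic c carries 1 H when it has two neighbours and 0 H with three, and aromatic n carries 0 H:
  atom 1: O, bond orders sum to 2 (valence 2) → 0 H
  atom 2: C, bond orders sum to 4 (valence 4) → 0 H
  atom 3: C, bond orders sum to 1 (valence 4) → 3 H
  atom 4: aromatic c, 3 neighbours → 0 H
  atom 5: aromatic c, 3 neighbours → 0 H
  atom 6: C, bond orders sum to 4 (valence 4) → 0 H
  atom 7: O, bond orders sum to 2 (valence 2) → 0 H
  atom 8: N, bond orders sum to 1 (valence 3) → 2 H
  atom 9: aromatic c, 3 neighbours → 0 H
  atom 10: C, bond orders sum to 3 (valence 4) → 1 H
  atom 11: C, bond orders sum to 1 (valence 4) → 3 H
  atom 12: C, bond orders sum to 4 (valence 4) → 0 H
  atom 13: O, bond orders sum to 2 (valence 2) → 0 H
  atom 14: O, bond orders sum to 1 (valence 2) → 1 H
  atom 15: aromatic c, 3 neighbours → 0 H
  atom 16: N, bond orders sum to 1 (valence 3) → 2 H
  atom 17: aromatic c, 3 neighbours → 0 H
  atom 18: C, bond orders sum to 1 (valence 4) → 3 H
  atom 19: aromatic c, 3 neighbours → 0 H
  atom 20: O, bond orders sum to 1 (valence 2) → 1 H
Total hydrogens: 16.

16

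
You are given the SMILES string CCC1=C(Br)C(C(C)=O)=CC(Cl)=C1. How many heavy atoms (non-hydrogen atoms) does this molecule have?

13

Every atom symbol written in the SMILES (organic subset) is one heavy atom; implicit H are not written.
Heavy atoms by element → Br:1, C:10, Cl:1, O:1.
Total: 13.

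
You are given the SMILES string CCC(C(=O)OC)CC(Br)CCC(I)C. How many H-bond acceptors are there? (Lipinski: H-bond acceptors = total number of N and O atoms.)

N atoms: 0; O atoms: 2.
Lipinski HBA = 0 + 2 = 2.

2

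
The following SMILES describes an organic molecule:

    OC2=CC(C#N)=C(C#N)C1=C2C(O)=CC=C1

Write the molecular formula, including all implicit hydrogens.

C12H6N2O2

Walk through each heavy atom and fill implicit hydrogens from standard valence (C 4, N 3, O 2, S 2, halogen 1):
  atom 1: O, bond orders sum to 1 (valence 2) → 1 H
  atom 2: C, bond orders sum to 4 (valence 4) → 0 H
  atom 3: C, bond orders sum to 3 (valence 4) → 1 H
  atom 4: C, bond orders sum to 4 (valence 4) → 0 H
  atom 5: C, bond orders sum to 4 (valence 4) → 0 H
  atom 6: N, bond orders sum to 3 (valence 3) → 0 H
  atom 7: C, bond orders sum to 4 (valence 4) → 0 H
  atom 8: C, bond orders sum to 4 (valence 4) → 0 H
  atom 9: N, bond orders sum to 3 (valence 3) → 0 H
  atom 10: C, bond orders sum to 4 (valence 4) → 0 H
  atom 11: C, bond orders sum to 4 (valence 4) → 0 H
  atom 12: C, bond orders sum to 4 (valence 4) → 0 H
  atom 13: O, bond orders sum to 1 (valence 2) → 1 H
  atom 14: C, bond orders sum to 3 (valence 4) → 1 H
  atom 15: C, bond orders sum to 3 (valence 4) → 1 H
  atom 16: C, bond orders sum to 3 (valence 4) → 1 H
Totals → C:12, H:6, N:2, O:2.
In Hill order: C12H6N2O2.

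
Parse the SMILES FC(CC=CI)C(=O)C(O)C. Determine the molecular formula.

C7H10FIO2

Walk through each heavy atom and fill implicit hydrogens from standard valence (C 4, N 3, O 2, S 2, halogen 1):
  atom 1: F (halogen, monovalent) → 0 H
  atom 2: C, bond orders sum to 3 (valence 4) → 1 H
  atom 3: C, bond orders sum to 2 (valence 4) → 2 H
  atom 4: C, bond orders sum to 3 (valence 4) → 1 H
  atom 5: C, bond orders sum to 3 (valence 4) → 1 H
  atom 6: I (halogen, monovalent) → 0 H
  atom 7: C, bond orders sum to 4 (valence 4) → 0 H
  atom 8: O, bond orders sum to 2 (valence 2) → 0 H
  atom 9: C, bond orders sum to 3 (valence 4) → 1 H
  atom 10: O, bond orders sum to 1 (valence 2) → 1 H
  atom 11: C, bond orders sum to 1 (valence 4) → 3 H
Totals → C:7, H:10, F:1, I:1, O:2.
In Hill order: C7H10FIO2.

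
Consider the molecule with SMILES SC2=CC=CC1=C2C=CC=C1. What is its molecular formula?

C10H8S

Walk through each heavy atom and fill implicit hydrogens from standard valence (C 4, N 3, O 2, S 2, halogen 1):
  atom 1: S, bond orders sum to 1 (valence 2) → 1 H
  atom 2: C, bond orders sum to 4 (valence 4) → 0 H
  atom 3: C, bond orders sum to 3 (valence 4) → 1 H
  atom 4: C, bond orders sum to 3 (valence 4) → 1 H
  atom 5: C, bond orders sum to 3 (valence 4) → 1 H
  atom 6: C, bond orders sum to 4 (valence 4) → 0 H
  atom 7: C, bond orders sum to 4 (valence 4) → 0 H
  atom 8: C, bond orders sum to 3 (valence 4) → 1 H
  atom 9: C, bond orders sum to 3 (valence 4) → 1 H
  atom 10: C, bond orders sum to 3 (valence 4) → 1 H
  atom 11: C, bond orders sum to 3 (valence 4) → 1 H
Totals → C:10, H:8, S:1.
In Hill order: C10H8S.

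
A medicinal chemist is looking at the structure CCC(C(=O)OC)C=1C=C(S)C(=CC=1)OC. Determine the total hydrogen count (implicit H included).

Walk through each heavy atom and fill implicit hydrogens from standard valence (C 4, N 3, O 2, S 2, halogen 1):
  atom 1: C, bond orders sum to 1 (valence 4) → 3 H
  atom 2: C, bond orders sum to 2 (valence 4) → 2 H
  atom 3: C, bond orders sum to 3 (valence 4) → 1 H
  atom 4: C, bond orders sum to 4 (valence 4) → 0 H
  atom 5: O, bond orders sum to 2 (valence 2) → 0 H
  atom 6: O, bond orders sum to 2 (valence 2) → 0 H
  atom 7: C, bond orders sum to 1 (valence 4) → 3 H
  atom 8: C, bond orders sum to 4 (valence 4) → 0 H
  atom 9: C, bond orders sum to 3 (valence 4) → 1 H
  atom 10: C, bond orders sum to 4 (valence 4) → 0 H
  atom 11: S, bond orders sum to 1 (valence 2) → 1 H
  atom 12: C, bond orders sum to 4 (valence 4) → 0 H
  atom 13: C, bond orders sum to 3 (valence 4) → 1 H
  atom 14: C, bond orders sum to 3 (valence 4) → 1 H
  atom 15: O, bond orders sum to 2 (valence 2) → 0 H
  atom 16: C, bond orders sum to 1 (valence 4) → 3 H
Total hydrogens: 16.

16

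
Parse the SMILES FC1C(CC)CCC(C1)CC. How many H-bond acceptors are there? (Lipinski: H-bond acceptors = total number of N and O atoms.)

N atoms: 0; O atoms: 0.
Lipinski HBA = 0 + 0 = 0.

0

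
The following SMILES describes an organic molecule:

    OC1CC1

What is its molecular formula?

C3H6O

Walk through each heavy atom and fill implicit hydrogens from standard valence (C 4, N 3, O 2, S 2, halogen 1):
  atom 1: O, bond orders sum to 1 (valence 2) → 1 H
  atom 2: C, bond orders sum to 3 (valence 4) → 1 H
  atom 3: C, bond orders sum to 2 (valence 4) → 2 H
  atom 4: C, bond orders sum to 2 (valence 4) → 2 H
Totals → C:3, H:6, O:1.
In Hill order: C3H6O.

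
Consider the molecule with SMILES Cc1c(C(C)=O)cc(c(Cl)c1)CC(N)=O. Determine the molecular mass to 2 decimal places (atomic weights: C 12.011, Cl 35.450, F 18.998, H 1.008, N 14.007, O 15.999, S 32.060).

First, the molecular formula is C11H12ClNO2 (counting implicit H from valence).
  C: 11 × 12.011 = 132.121
  Cl: 1 × 35.450 = 35.450
  H: 12 × 1.008 = 12.096
  N: 1 × 14.007 = 14.007
  O: 2 × 15.999 = 31.998
Sum: 11×12.011 + 1×35.450 + 12×1.008 + 1×14.007 + 2×15.999 = 225.672 → 225.67 g/mol.

225.67 g/mol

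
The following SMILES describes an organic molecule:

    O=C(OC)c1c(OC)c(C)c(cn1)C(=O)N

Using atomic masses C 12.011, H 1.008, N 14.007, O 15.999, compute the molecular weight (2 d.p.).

224.22 g/mol

First, the molecular formula is C10H12N2O4 (counting implicit H from valence).
  C: 10 × 12.011 = 120.110
  H: 12 × 1.008 = 12.096
  N: 2 × 14.007 = 28.014
  O: 4 × 15.999 = 63.996
Sum: 10×12.011 + 12×1.008 + 2×14.007 + 4×15.999 = 224.216 → 224.22 g/mol.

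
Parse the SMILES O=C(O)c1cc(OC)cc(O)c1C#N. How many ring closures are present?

In SMILES, each pair of matching ring-closure digits denotes one ring-closing bond; the number of such bonds equals the number of independent rings.
Ring-closure bonds here: 1.

1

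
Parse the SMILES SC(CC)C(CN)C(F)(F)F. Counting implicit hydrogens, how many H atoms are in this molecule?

Walk through each heavy atom and fill implicit hydrogens from standard valence (C 4, N 3, O 2, S 2, halogen 1):
  atom 1: S, bond orders sum to 1 (valence 2) → 1 H
  atom 2: C, bond orders sum to 3 (valence 4) → 1 H
  atom 3: C, bond orders sum to 2 (valence 4) → 2 H
  atom 4: C, bond orders sum to 1 (valence 4) → 3 H
  atom 5: C, bond orders sum to 3 (valence 4) → 1 H
  atom 6: C, bond orders sum to 2 (valence 4) → 2 H
  atom 7: N, bond orders sum to 1 (valence 3) → 2 H
  atom 8: C, bond orders sum to 4 (valence 4) → 0 H
  atom 9: F (halogen, monovalent) → 0 H
  atom 10: F (halogen, monovalent) → 0 H
  atom 11: F (halogen, monovalent) → 0 H
Total hydrogens: 12.

12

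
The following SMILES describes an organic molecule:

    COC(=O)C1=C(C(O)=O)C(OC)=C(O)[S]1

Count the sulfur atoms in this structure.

1

Scan the SMILES for S atoms (remember two-letter symbols like Cl and Br are single atoms).
Sulfur count: 1.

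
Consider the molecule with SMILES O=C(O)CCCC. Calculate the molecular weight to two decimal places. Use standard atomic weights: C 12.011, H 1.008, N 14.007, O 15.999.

102.13 g/mol

First, the molecular formula is C5H10O2 (counting implicit H from valence).
  C: 5 × 12.011 = 60.055
  H: 10 × 1.008 = 10.080
  O: 2 × 15.999 = 31.998
Sum: 5×12.011 + 10×1.008 + 2×15.999 = 102.133 → 102.13 g/mol.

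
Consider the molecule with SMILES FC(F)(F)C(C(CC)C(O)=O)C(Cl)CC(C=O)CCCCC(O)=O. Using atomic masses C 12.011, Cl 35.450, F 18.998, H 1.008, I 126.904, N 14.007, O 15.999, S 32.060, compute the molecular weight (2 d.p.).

First, the molecular formula is C15H22ClF3O5 (counting implicit H from valence).
  C: 15 × 12.011 = 180.165
  Cl: 1 × 35.450 = 35.450
  F: 3 × 18.998 = 56.994
  H: 22 × 1.008 = 22.176
  O: 5 × 15.999 = 79.995
Sum: 15×12.011 + 1×35.450 + 3×18.998 + 22×1.008 + 5×15.999 = 374.780 → 374.78 g/mol.

374.78 g/mol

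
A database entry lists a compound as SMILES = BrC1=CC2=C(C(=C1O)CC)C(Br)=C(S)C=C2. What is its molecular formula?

C12H10Br2OS

Walk through each heavy atom and fill implicit hydrogens from standard valence (C 4, N 3, O 2, S 2, halogen 1):
  atom 1: Br (halogen, monovalent) → 0 H
  atom 2: C, bond orders sum to 4 (valence 4) → 0 H
  atom 3: C, bond orders sum to 3 (valence 4) → 1 H
  atom 4: C, bond orders sum to 4 (valence 4) → 0 H
  atom 5: C, bond orders sum to 4 (valence 4) → 0 H
  atom 6: C, bond orders sum to 4 (valence 4) → 0 H
  atom 7: C, bond orders sum to 4 (valence 4) → 0 H
  atom 8: O, bond orders sum to 1 (valence 2) → 1 H
  atom 9: C, bond orders sum to 2 (valence 4) → 2 H
  atom 10: C, bond orders sum to 1 (valence 4) → 3 H
  atom 11: C, bond orders sum to 4 (valence 4) → 0 H
  atom 12: Br (halogen, monovalent) → 0 H
  atom 13: C, bond orders sum to 4 (valence 4) → 0 H
  atom 14: S, bond orders sum to 1 (valence 2) → 1 H
  atom 15: C, bond orders sum to 3 (valence 4) → 1 H
  atom 16: C, bond orders sum to 3 (valence 4) → 1 H
Totals → C:12, H:10, Br:2, O:1, S:1.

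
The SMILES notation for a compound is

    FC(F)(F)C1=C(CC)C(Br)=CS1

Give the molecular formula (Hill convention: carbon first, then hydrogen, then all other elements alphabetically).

C7H6BrF3S

Walk through each heavy atom and fill implicit hydrogens from standard valence (C 4, N 3, O 2, S 2, halogen 1):
  atom 1: F (halogen, monovalent) → 0 H
  atom 2: C, bond orders sum to 4 (valence 4) → 0 H
  atom 3: F (halogen, monovalent) → 0 H
  atom 4: F (halogen, monovalent) → 0 H
  atom 5: C, bond orders sum to 4 (valence 4) → 0 H
  atom 6: C, bond orders sum to 4 (valence 4) → 0 H
  atom 7: C, bond orders sum to 2 (valence 4) → 2 H
  atom 8: C, bond orders sum to 1 (valence 4) → 3 H
  atom 9: C, bond orders sum to 4 (valence 4) → 0 H
  atom 10: Br (halogen, monovalent) → 0 H
  atom 11: C, bond orders sum to 3 (valence 4) → 1 H
  atom 12: S, bond orders sum to 2 (valence 2) → 0 H
Totals → C:7, H:6, Br:1, F:3, S:1.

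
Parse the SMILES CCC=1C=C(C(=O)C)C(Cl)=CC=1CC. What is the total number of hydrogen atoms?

Walk through each heavy atom and fill implicit hydrogens from standard valence (C 4, N 3, O 2, S 2, halogen 1):
  atom 1: C, bond orders sum to 1 (valence 4) → 3 H
  atom 2: C, bond orders sum to 2 (valence 4) → 2 H
  atom 3: C, bond orders sum to 4 (valence 4) → 0 H
  atom 4: C, bond orders sum to 3 (valence 4) → 1 H
  atom 5: C, bond orders sum to 4 (valence 4) → 0 H
  atom 6: C, bond orders sum to 4 (valence 4) → 0 H
  atom 7: O, bond orders sum to 2 (valence 2) → 0 H
  atom 8: C, bond orders sum to 1 (valence 4) → 3 H
  atom 9: C, bond orders sum to 4 (valence 4) → 0 H
  atom 10: Cl (halogen, monovalent) → 0 H
  atom 11: C, bond orders sum to 3 (valence 4) → 1 H
  atom 12: C, bond orders sum to 4 (valence 4) → 0 H
  atom 13: C, bond orders sum to 2 (valence 4) → 2 H
  atom 14: C, bond orders sum to 1 (valence 4) → 3 H
Total hydrogens: 15.

15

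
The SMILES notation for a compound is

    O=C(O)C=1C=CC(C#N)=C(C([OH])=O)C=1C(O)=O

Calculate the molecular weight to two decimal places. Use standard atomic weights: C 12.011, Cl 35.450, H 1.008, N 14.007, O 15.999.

235.15 g/mol

First, the molecular formula is C10H5NO6 (counting implicit H from valence).
  C: 10 × 12.011 = 120.110
  H: 5 × 1.008 = 5.040
  N: 1 × 14.007 = 14.007
  O: 6 × 15.999 = 95.994
Sum: 10×12.011 + 5×1.008 + 1×14.007 + 6×15.999 = 235.151 → 235.15 g/mol.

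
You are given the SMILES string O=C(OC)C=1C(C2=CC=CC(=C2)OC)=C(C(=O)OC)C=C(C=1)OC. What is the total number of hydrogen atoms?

Walk through each heavy atom and fill implicit hydrogens from standard valence (C 4, N 3, O 2, S 2, halogen 1):
  atom 1: O, bond orders sum to 2 (valence 2) → 0 H
  atom 2: C, bond orders sum to 4 (valence 4) → 0 H
  atom 3: O, bond orders sum to 2 (valence 2) → 0 H
  atom 4: C, bond orders sum to 1 (valence 4) → 3 H
  atom 5: C, bond orders sum to 4 (valence 4) → 0 H
  atom 6: C, bond orders sum to 4 (valence 4) → 0 H
  atom 7: C, bond orders sum to 4 (valence 4) → 0 H
  atom 8: C, bond orders sum to 3 (valence 4) → 1 H
  atom 9: C, bond orders sum to 3 (valence 4) → 1 H
  atom 10: C, bond orders sum to 3 (valence 4) → 1 H
  atom 11: C, bond orders sum to 4 (valence 4) → 0 H
  atom 12: C, bond orders sum to 3 (valence 4) → 1 H
  atom 13: O, bond orders sum to 2 (valence 2) → 0 H
  atom 14: C, bond orders sum to 1 (valence 4) → 3 H
  atom 15: C, bond orders sum to 4 (valence 4) → 0 H
  atom 16: C, bond orders sum to 4 (valence 4) → 0 H
  atom 17: O, bond orders sum to 2 (valence 2) → 0 H
  atom 18: O, bond orders sum to 2 (valence 2) → 0 H
  atom 19: C, bond orders sum to 1 (valence 4) → 3 H
  atom 20: C, bond orders sum to 3 (valence 4) → 1 H
  atom 21: C, bond orders sum to 4 (valence 4) → 0 H
  atom 22: C, bond orders sum to 3 (valence 4) → 1 H
  atom 23: O, bond orders sum to 2 (valence 2) → 0 H
  atom 24: C, bond orders sum to 1 (valence 4) → 3 H
Total hydrogens: 18.

18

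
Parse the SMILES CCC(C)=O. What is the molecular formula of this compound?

C4H8O

Walk through each heavy atom and fill implicit hydrogens from standard valence (C 4, N 3, O 2, S 2, halogen 1):
  atom 1: C, bond orders sum to 1 (valence 4) → 3 H
  atom 2: C, bond orders sum to 2 (valence 4) → 2 H
  atom 3: C, bond orders sum to 4 (valence 4) → 0 H
  atom 4: C, bond orders sum to 1 (valence 4) → 3 H
  atom 5: O, bond orders sum to 2 (valence 2) → 0 H
Totals → C:4, H:8, O:1.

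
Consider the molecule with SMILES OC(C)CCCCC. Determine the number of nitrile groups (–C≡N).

Scan the SMILES for the nitrile motif — none present.
Groups that are present: 1 hydroxyl.

0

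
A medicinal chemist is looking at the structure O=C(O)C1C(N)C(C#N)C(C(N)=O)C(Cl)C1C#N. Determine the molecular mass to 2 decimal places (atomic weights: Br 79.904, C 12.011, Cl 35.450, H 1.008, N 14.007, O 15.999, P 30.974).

First, the molecular formula is C10H11ClN4O3 (counting implicit H from valence).
  C: 10 × 12.011 = 120.110
  Cl: 1 × 35.450 = 35.450
  H: 11 × 1.008 = 11.088
  N: 4 × 14.007 = 56.028
  O: 3 × 15.999 = 47.997
Sum: 10×12.011 + 1×35.450 + 11×1.008 + 4×14.007 + 3×15.999 = 270.673 → 270.67 g/mol.

270.67 g/mol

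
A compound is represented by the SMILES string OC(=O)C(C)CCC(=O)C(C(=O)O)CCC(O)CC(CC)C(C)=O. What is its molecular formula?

Walk through each heavy atom and fill implicit hydrogens from standard valence (C 4, N 3, O 2, S 2, halogen 1):
  atom 1: O, bond orders sum to 1 (valence 2) → 1 H
  atom 2: C, bond orders sum to 4 (valence 4) → 0 H
  atom 3: O, bond orders sum to 2 (valence 2) → 0 H
  atom 4: C, bond orders sum to 3 (valence 4) → 1 H
  atom 5: C, bond orders sum to 1 (valence 4) → 3 H
  atom 6: C, bond orders sum to 2 (valence 4) → 2 H
  atom 7: C, bond orders sum to 2 (valence 4) → 2 H
  atom 8: C, bond orders sum to 4 (valence 4) → 0 H
  atom 9: O, bond orders sum to 2 (valence 2) → 0 H
  atom 10: C, bond orders sum to 3 (valence 4) → 1 H
  atom 11: C, bond orders sum to 4 (valence 4) → 0 H
  atom 12: O, bond orders sum to 2 (valence 2) → 0 H
  atom 13: O, bond orders sum to 1 (valence 2) → 1 H
  atom 14: C, bond orders sum to 2 (valence 4) → 2 H
  atom 15: C, bond orders sum to 2 (valence 4) → 2 H
  atom 16: C, bond orders sum to 3 (valence 4) → 1 H
  atom 17: O, bond orders sum to 1 (valence 2) → 1 H
  atom 18: C, bond orders sum to 2 (valence 4) → 2 H
  atom 19: C, bond orders sum to 3 (valence 4) → 1 H
  atom 20: C, bond orders sum to 2 (valence 4) → 2 H
  atom 21: C, bond orders sum to 1 (valence 4) → 3 H
  atom 22: C, bond orders sum to 4 (valence 4) → 0 H
  atom 23: C, bond orders sum to 1 (valence 4) → 3 H
  atom 24: O, bond orders sum to 2 (valence 2) → 0 H
Totals → C:17, H:28, O:7.
In Hill order: C17H28O7.

C17H28O7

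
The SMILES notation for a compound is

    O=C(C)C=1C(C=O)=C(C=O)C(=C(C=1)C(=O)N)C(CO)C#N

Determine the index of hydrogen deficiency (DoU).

10

Molecular formula: C14H12N2O5.
DoU = (2C + 2 + N − H − X) / 2, where X is the halogen count and O/S are ignored.
    = (2·14 + 2 + 2 − 12 − 0) / 2 = 20 / 2 = 10.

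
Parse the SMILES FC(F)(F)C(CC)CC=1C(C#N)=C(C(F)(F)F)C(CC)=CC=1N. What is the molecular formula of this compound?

C15H16F6N2

Walk through each heavy atom and fill implicit hydrogens from standard valence (C 4, N 3, O 2, S 2, halogen 1):
  atom 1: F (halogen, monovalent) → 0 H
  atom 2: C, bond orders sum to 4 (valence 4) → 0 H
  atom 3: F (halogen, monovalent) → 0 H
  atom 4: F (halogen, monovalent) → 0 H
  atom 5: C, bond orders sum to 3 (valence 4) → 1 H
  atom 6: C, bond orders sum to 2 (valence 4) → 2 H
  atom 7: C, bond orders sum to 1 (valence 4) → 3 H
  atom 8: C, bond orders sum to 2 (valence 4) → 2 H
  atom 9: C, bond orders sum to 4 (valence 4) → 0 H
  atom 10: C, bond orders sum to 4 (valence 4) → 0 H
  atom 11: C, bond orders sum to 4 (valence 4) → 0 H
  atom 12: N, bond orders sum to 3 (valence 3) → 0 H
  atom 13: C, bond orders sum to 4 (valence 4) → 0 H
  atom 14: C, bond orders sum to 4 (valence 4) → 0 H
  atom 15: F (halogen, monovalent) → 0 H
  atom 16: F (halogen, monovalent) → 0 H
  atom 17: F (halogen, monovalent) → 0 H
  atom 18: C, bond orders sum to 4 (valence 4) → 0 H
  atom 19: C, bond orders sum to 2 (valence 4) → 2 H
  atom 20: C, bond orders sum to 1 (valence 4) → 3 H
  atom 21: C, bond orders sum to 3 (valence 4) → 1 H
  atom 22: C, bond orders sum to 4 (valence 4) → 0 H
  atom 23: N, bond orders sum to 1 (valence 3) → 2 H
Totals → C:15, H:16, F:6, N:2.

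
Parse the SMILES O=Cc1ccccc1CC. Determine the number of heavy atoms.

Every atom symbol written in the SMILES (organic subset) is one heavy atom; implicit H are not written.
Heavy atoms by element → C:9, O:1.
Total: 10.

10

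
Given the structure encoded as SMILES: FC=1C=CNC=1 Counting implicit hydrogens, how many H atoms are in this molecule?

Walk through each heavy atom and fill implicit hydrogens from standard valence (C 4, N 3, O 2, S 2, halogen 1):
  atom 1: F (halogen, monovalent) → 0 H
  atom 2: C, bond orders sum to 4 (valence 4) → 0 H
  atom 3: C, bond orders sum to 3 (valence 4) → 1 H
  atom 4: C, bond orders sum to 3 (valence 4) → 1 H
  atom 5: N, bond orders sum to 2 (valence 3) → 1 H
  atom 6: C, bond orders sum to 3 (valence 4) → 1 H
Total hydrogens: 4.

4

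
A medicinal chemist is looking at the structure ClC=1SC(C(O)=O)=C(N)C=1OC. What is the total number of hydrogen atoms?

Walk through each heavy atom and fill implicit hydrogens from standard valence (C 4, N 3, O 2, S 2, halogen 1):
  atom 1: Cl (halogen, monovalent) → 0 H
  atom 2: C, bond orders sum to 4 (valence 4) → 0 H
  atom 3: S, bond orders sum to 2 (valence 2) → 0 H
  atom 4: C, bond orders sum to 4 (valence 4) → 0 H
  atom 5: C, bond orders sum to 4 (valence 4) → 0 H
  atom 6: O, bond orders sum to 1 (valence 2) → 1 H
  atom 7: O, bond orders sum to 2 (valence 2) → 0 H
  atom 8: C, bond orders sum to 4 (valence 4) → 0 H
  atom 9: N, bond orders sum to 1 (valence 3) → 2 H
  atom 10: C, bond orders sum to 4 (valence 4) → 0 H
  atom 11: O, bond orders sum to 2 (valence 2) → 0 H
  atom 12: C, bond orders sum to 1 (valence 4) → 3 H
Total hydrogens: 6.

6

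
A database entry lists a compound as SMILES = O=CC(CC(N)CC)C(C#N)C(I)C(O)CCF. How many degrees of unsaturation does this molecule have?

3

Degree of unsaturation = (number of rings) + (number of π bonds).
Ring closures in the SMILES: 0.
π bonds: 1 double bond (each 1 DoU), 1 triple bond (each 2 DoU) → 3 DoU from unsaturation.
Total DoU = 0 + 3 = 3.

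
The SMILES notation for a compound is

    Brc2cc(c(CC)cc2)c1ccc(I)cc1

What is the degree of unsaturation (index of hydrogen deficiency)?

8

Molecular formula: C14H12BrI.
DoU = (2C + 2 + N − H − X) / 2, where X is the halogen count and O/S are ignored.
    = (2·14 + 2 + 0 − 12 − 2) / 2 = 16 / 2 = 8.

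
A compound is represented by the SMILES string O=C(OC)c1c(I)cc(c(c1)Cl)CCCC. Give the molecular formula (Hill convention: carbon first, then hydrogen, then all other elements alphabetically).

Walk through each heavy atom and fill implicit hydrogens from standard valence (C 4, N 3, O 2, S 2, halogen 1); for lowercase aromatic atoms, an aromatic c carries 1 H when it has two neighbours and 0 H with three, and aromatic n carries 0 H:
  atom 1: O, bond orders sum to 2 (valence 2) → 0 H
  atom 2: C, bond orders sum to 4 (valence 4) → 0 H
  atom 3: O, bond orders sum to 2 (valence 2) → 0 H
  atom 4: C, bond orders sum to 1 (valence 4) → 3 H
  atom 5: aromatic c, 3 neighbours → 0 H
  atom 6: aromatic c, 3 neighbours → 0 H
  atom 7: I (halogen, monovalent) → 0 H
  atom 8: aromatic c, 2 neighbours → 1 H
  atom 9: aromatic c, 3 neighbours → 0 H
  atom 10: aromatic c, 3 neighbours → 0 H
  atom 11: aromatic c, 2 neighbours → 1 H
  atom 12: Cl (halogen, monovalent) → 0 H
  atom 13: C, bond orders sum to 2 (valence 4) → 2 H
  atom 14: C, bond orders sum to 2 (valence 4) → 2 H
  atom 15: C, bond orders sum to 2 (valence 4) → 2 H
  atom 16: C, bond orders sum to 1 (valence 4) → 3 H
Totals → C:12, H:14, Cl:1, I:1, O:2.
In Hill order: C12H14ClIO2.

C12H14ClIO2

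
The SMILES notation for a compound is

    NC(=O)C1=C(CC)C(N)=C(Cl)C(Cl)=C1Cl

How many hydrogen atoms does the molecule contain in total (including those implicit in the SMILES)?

9

Walk through each heavy atom and fill implicit hydrogens from standard valence (C 4, N 3, O 2, S 2, halogen 1):
  atom 1: N, bond orders sum to 1 (valence 3) → 2 H
  atom 2: C, bond orders sum to 4 (valence 4) → 0 H
  atom 3: O, bond orders sum to 2 (valence 2) → 0 H
  atom 4: C, bond orders sum to 4 (valence 4) → 0 H
  atom 5: C, bond orders sum to 4 (valence 4) → 0 H
  atom 6: C, bond orders sum to 2 (valence 4) → 2 H
  atom 7: C, bond orders sum to 1 (valence 4) → 3 H
  atom 8: C, bond orders sum to 4 (valence 4) → 0 H
  atom 9: N, bond orders sum to 1 (valence 3) → 2 H
  atom 10: C, bond orders sum to 4 (valence 4) → 0 H
  atom 11: Cl (halogen, monovalent) → 0 H
  atom 12: C, bond orders sum to 4 (valence 4) → 0 H
  atom 13: Cl (halogen, monovalent) → 0 H
  atom 14: C, bond orders sum to 4 (valence 4) → 0 H
  atom 15: Cl (halogen, monovalent) → 0 H
Total hydrogens: 9.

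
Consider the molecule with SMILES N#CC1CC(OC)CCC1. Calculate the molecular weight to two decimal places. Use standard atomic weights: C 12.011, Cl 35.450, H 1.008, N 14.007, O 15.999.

First, the molecular formula is C8H13NO (counting implicit H from valence).
  C: 8 × 12.011 = 96.088
  H: 13 × 1.008 = 13.104
  N: 1 × 14.007 = 14.007
  O: 1 × 15.999 = 15.999
Sum: 8×12.011 + 13×1.008 + 1×14.007 + 1×15.999 = 139.198 → 139.20 g/mol.

139.20 g/mol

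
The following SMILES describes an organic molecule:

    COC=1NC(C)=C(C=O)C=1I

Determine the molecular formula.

C7H8INO2

Walk through each heavy atom and fill implicit hydrogens from standard valence (C 4, N 3, O 2, S 2, halogen 1):
  atom 1: C, bond orders sum to 1 (valence 4) → 3 H
  atom 2: O, bond orders sum to 2 (valence 2) → 0 H
  atom 3: C, bond orders sum to 4 (valence 4) → 0 H
  atom 4: N, bond orders sum to 2 (valence 3) → 1 H
  atom 5: C, bond orders sum to 4 (valence 4) → 0 H
  atom 6: C, bond orders sum to 1 (valence 4) → 3 H
  atom 7: C, bond orders sum to 4 (valence 4) → 0 H
  atom 8: C, bond orders sum to 3 (valence 4) → 1 H
  atom 9: O, bond orders sum to 2 (valence 2) → 0 H
  atom 10: C, bond orders sum to 4 (valence 4) → 0 H
  atom 11: I (halogen, monovalent) → 0 H
Totals → C:7, H:8, I:1, N:1, O:2.
In Hill order: C7H8INO2.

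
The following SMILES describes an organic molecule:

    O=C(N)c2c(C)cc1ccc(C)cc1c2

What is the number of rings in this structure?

In SMILES, each pair of matching ring-closure digits denotes one ring-closing bond; the number of such bonds equals the number of independent rings.
Ring-closure bonds here: 2.

2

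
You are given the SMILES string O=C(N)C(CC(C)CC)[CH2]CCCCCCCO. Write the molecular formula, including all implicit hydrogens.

C15H31NO2

Walk through each heavy atom and fill implicit hydrogens from standard valence (C 4, N 3, O 2, S 2, halogen 1):
  atom 1: O, bond orders sum to 2 (valence 2) → 0 H
  atom 2: C, bond orders sum to 4 (valence 4) → 0 H
  atom 3: N, bond orders sum to 1 (valence 3) → 2 H
  atom 4: C, bond orders sum to 3 (valence 4) → 1 H
  atom 5: C, bond orders sum to 2 (valence 4) → 2 H
  atom 6: C, bond orders sum to 3 (valence 4) → 1 H
  atom 7: C, bond orders sum to 1 (valence 4) → 3 H
  atom 8: C, bond orders sum to 2 (valence 4) → 2 H
  atom 9: C, bond orders sum to 1 (valence 4) → 3 H
  atom 10: C with explicit H count 2
  atom 11: C, bond orders sum to 2 (valence 4) → 2 H
  atom 12: C, bond orders sum to 2 (valence 4) → 2 H
  atom 13: C, bond orders sum to 2 (valence 4) → 2 H
  atom 14: C, bond orders sum to 2 (valence 4) → 2 H
  atom 15: C, bond orders sum to 2 (valence 4) → 2 H
  atom 16: C, bond orders sum to 2 (valence 4) → 2 H
  atom 17: C, bond orders sum to 2 (valence 4) → 2 H
  atom 18: O, bond orders sum to 1 (valence 2) → 1 H
Totals → C:15, H:31, N:1, O:2.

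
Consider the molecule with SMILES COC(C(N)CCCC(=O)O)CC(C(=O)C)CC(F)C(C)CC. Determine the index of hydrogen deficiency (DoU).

Degree of unsaturation = (number of rings) + (number of π bonds).
Ring closures in the SMILES: 0.
π bonds: 2 double bonds (each 1 DoU) → 2 DoU from unsaturation.
Total DoU = 0 + 2 = 2.

2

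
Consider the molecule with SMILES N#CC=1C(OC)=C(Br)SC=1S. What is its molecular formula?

C6H4BrNOS2

Walk through each heavy atom and fill implicit hydrogens from standard valence (C 4, N 3, O 2, S 2, halogen 1):
  atom 1: N, bond orders sum to 3 (valence 3) → 0 H
  atom 2: C, bond orders sum to 4 (valence 4) → 0 H
  atom 3: C, bond orders sum to 4 (valence 4) → 0 H
  atom 4: C, bond orders sum to 4 (valence 4) → 0 H
  atom 5: O, bond orders sum to 2 (valence 2) → 0 H
  atom 6: C, bond orders sum to 1 (valence 4) → 3 H
  atom 7: C, bond orders sum to 4 (valence 4) → 0 H
  atom 8: Br (halogen, monovalent) → 0 H
  atom 9: S, bond orders sum to 2 (valence 2) → 0 H
  atom 10: C, bond orders sum to 4 (valence 4) → 0 H
  atom 11: S, bond orders sum to 1 (valence 2) → 1 H
Totals → C:6, H:4, Br:1, N:1, O:1, S:2.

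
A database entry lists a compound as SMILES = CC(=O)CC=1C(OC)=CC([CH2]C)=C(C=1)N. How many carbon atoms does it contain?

12

Count every carbon token in the SMILES (each C, including those in ring-closure positions and inside branches).
Carbon count: 12.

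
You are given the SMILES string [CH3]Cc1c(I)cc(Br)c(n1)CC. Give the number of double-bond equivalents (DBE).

Molecular formula: C9H11BrIN.
DoU = (2C + 2 + N − H − X) / 2, where X is the halogen count and O/S are ignored.
    = (2·9 + 2 + 1 − 11 − 2) / 2 = 8 / 2 = 4.

4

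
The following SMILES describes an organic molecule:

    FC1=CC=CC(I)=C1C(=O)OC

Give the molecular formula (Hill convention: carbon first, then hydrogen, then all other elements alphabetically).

Walk through each heavy atom and fill implicit hydrogens from standard valence (C 4, N 3, O 2, S 2, halogen 1):
  atom 1: F (halogen, monovalent) → 0 H
  atom 2: C, bond orders sum to 4 (valence 4) → 0 H
  atom 3: C, bond orders sum to 3 (valence 4) → 1 H
  atom 4: C, bond orders sum to 3 (valence 4) → 1 H
  atom 5: C, bond orders sum to 3 (valence 4) → 1 H
  atom 6: C, bond orders sum to 4 (valence 4) → 0 H
  atom 7: I (halogen, monovalent) → 0 H
  atom 8: C, bond orders sum to 4 (valence 4) → 0 H
  atom 9: C, bond orders sum to 4 (valence 4) → 0 H
  atom 10: O, bond orders sum to 2 (valence 2) → 0 H
  atom 11: O, bond orders sum to 2 (valence 2) → 0 H
  atom 12: C, bond orders sum to 1 (valence 4) → 3 H
Totals → C:8, H:6, F:1, I:1, O:2.

C8H6FIO2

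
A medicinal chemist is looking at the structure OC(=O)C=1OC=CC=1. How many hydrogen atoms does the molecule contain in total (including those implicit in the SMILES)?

4

Walk through each heavy atom and fill implicit hydrogens from standard valence (C 4, N 3, O 2, S 2, halogen 1):
  atom 1: O, bond orders sum to 1 (valence 2) → 1 H
  atom 2: C, bond orders sum to 4 (valence 4) → 0 H
  atom 3: O, bond orders sum to 2 (valence 2) → 0 H
  atom 4: C, bond orders sum to 4 (valence 4) → 0 H
  atom 5: O, bond orders sum to 2 (valence 2) → 0 H
  atom 6: C, bond orders sum to 3 (valence 4) → 1 H
  atom 7: C, bond orders sum to 3 (valence 4) → 1 H
  atom 8: C, bond orders sum to 3 (valence 4) → 1 H
Total hydrogens: 4.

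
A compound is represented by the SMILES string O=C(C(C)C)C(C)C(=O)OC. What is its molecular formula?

Walk through each heavy atom and fill implicit hydrogens from standard valence (C 4, N 3, O 2, S 2, halogen 1):
  atom 1: O, bond orders sum to 2 (valence 2) → 0 H
  atom 2: C, bond orders sum to 4 (valence 4) → 0 H
  atom 3: C, bond orders sum to 3 (valence 4) → 1 H
  atom 4: C, bond orders sum to 1 (valence 4) → 3 H
  atom 5: C, bond orders sum to 1 (valence 4) → 3 H
  atom 6: C, bond orders sum to 3 (valence 4) → 1 H
  atom 7: C, bond orders sum to 1 (valence 4) → 3 H
  atom 8: C, bond orders sum to 4 (valence 4) → 0 H
  atom 9: O, bond orders sum to 2 (valence 2) → 0 H
  atom 10: O, bond orders sum to 2 (valence 2) → 0 H
  atom 11: C, bond orders sum to 1 (valence 4) → 3 H
Totals → C:8, H:14, O:3.
In Hill order: C8H14O3.

C8H14O3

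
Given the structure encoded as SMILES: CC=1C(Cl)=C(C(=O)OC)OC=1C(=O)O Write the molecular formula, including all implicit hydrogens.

Walk through each heavy atom and fill implicit hydrogens from standard valence (C 4, N 3, O 2, S 2, halogen 1):
  atom 1: C, bond orders sum to 1 (valence 4) → 3 H
  atom 2: C, bond orders sum to 4 (valence 4) → 0 H
  atom 3: C, bond orders sum to 4 (valence 4) → 0 H
  atom 4: Cl (halogen, monovalent) → 0 H
  atom 5: C, bond orders sum to 4 (valence 4) → 0 H
  atom 6: C, bond orders sum to 4 (valence 4) → 0 H
  atom 7: O, bond orders sum to 2 (valence 2) → 0 H
  atom 8: O, bond orders sum to 2 (valence 2) → 0 H
  atom 9: C, bond orders sum to 1 (valence 4) → 3 H
  atom 10: O, bond orders sum to 2 (valence 2) → 0 H
  atom 11: C, bond orders sum to 4 (valence 4) → 0 H
  atom 12: C, bond orders sum to 4 (valence 4) → 0 H
  atom 13: O, bond orders sum to 2 (valence 2) → 0 H
  atom 14: O, bond orders sum to 1 (valence 2) → 1 H
Totals → C:8, H:7, Cl:1, O:5.

C8H7ClO5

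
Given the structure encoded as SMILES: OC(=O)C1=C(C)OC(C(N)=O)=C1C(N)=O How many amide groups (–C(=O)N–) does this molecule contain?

2

The amide motif appears at heavy-atom positions 9, 13 in the SMILES.
Other groups present: 1 carboxylic acid.
Amide count: 2.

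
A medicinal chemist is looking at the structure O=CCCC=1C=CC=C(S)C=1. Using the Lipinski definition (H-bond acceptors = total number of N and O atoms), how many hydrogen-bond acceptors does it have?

N atoms: 0; O atoms: 1.
Lipinski HBA = 0 + 1 = 1.

1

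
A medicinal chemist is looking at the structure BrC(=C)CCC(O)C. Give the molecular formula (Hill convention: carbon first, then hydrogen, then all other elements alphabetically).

C6H11BrO

Walk through each heavy atom and fill implicit hydrogens from standard valence (C 4, N 3, O 2, S 2, halogen 1):
  atom 1: Br (halogen, monovalent) → 0 H
  atom 2: C, bond orders sum to 4 (valence 4) → 0 H
  atom 3: C, bond orders sum to 2 (valence 4) → 2 H
  atom 4: C, bond orders sum to 2 (valence 4) → 2 H
  atom 5: C, bond orders sum to 2 (valence 4) → 2 H
  atom 6: C, bond orders sum to 3 (valence 4) → 1 H
  atom 7: O, bond orders sum to 1 (valence 2) → 1 H
  atom 8: C, bond orders sum to 1 (valence 4) → 3 H
Totals → C:6, H:11, Br:1, O:1.
In Hill order: C6H11BrO.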